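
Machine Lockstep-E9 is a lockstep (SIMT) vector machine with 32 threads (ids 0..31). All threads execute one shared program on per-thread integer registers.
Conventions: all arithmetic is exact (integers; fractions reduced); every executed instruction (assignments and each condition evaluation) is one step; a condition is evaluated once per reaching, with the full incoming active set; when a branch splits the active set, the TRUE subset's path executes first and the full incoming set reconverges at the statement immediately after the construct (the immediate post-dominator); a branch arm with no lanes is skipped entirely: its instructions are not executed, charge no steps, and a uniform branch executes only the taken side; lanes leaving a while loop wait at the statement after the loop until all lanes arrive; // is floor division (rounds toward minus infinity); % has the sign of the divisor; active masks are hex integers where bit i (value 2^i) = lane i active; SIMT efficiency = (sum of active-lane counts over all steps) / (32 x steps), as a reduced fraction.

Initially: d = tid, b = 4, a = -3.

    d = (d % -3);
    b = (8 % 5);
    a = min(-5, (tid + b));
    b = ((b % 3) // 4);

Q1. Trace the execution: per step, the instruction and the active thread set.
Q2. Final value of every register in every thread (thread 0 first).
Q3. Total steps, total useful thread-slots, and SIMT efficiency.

step 0: d <- (d % -3)                0xffffffff
step 1: b <- (8 % 5)                 0xffffffff
step 2: a <- min(-5, (tid + b))      0xffffffff
step 3: b <- ((b % 3) // 4)          0xffffffff

Answer: 4 steps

d: 0,-2,-1,0,-2,-1,0,-2,-1,0,-2,-1,0,-2,-1,0,-2,-1,0,-2,-1,0,-2,-1,0,-2,-1,0,-2,-1,0,-2
b: 0,0,0,0,0,0,0,0,0,0,0,0,0,0,0,0,0,0,0,0,0,0,0,0,0,0,0,0,0,0,0,0
a: -5,-5,-5,-5,-5,-5,-5,-5,-5,-5,-5,-5,-5,-5,-5,-5,-5,-5,-5,-5,-5,-5,-5,-5,-5,-5,-5,-5,-5,-5,-5,-5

steps = 4; useful = 128; efficiency = 128/128 = 1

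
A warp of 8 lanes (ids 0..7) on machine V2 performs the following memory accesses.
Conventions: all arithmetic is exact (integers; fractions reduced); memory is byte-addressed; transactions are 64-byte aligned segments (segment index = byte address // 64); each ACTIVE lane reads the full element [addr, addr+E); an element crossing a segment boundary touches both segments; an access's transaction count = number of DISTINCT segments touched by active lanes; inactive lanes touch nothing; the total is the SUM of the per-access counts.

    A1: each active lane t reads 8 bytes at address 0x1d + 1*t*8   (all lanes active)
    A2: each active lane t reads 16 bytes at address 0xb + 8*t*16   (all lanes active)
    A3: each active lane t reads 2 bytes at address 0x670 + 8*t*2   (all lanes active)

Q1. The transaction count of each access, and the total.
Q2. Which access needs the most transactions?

A1: 2 transactions
A2: 8 transactions
A3: 3 transactions

Answer: 2,8,3; total 13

Answer: A2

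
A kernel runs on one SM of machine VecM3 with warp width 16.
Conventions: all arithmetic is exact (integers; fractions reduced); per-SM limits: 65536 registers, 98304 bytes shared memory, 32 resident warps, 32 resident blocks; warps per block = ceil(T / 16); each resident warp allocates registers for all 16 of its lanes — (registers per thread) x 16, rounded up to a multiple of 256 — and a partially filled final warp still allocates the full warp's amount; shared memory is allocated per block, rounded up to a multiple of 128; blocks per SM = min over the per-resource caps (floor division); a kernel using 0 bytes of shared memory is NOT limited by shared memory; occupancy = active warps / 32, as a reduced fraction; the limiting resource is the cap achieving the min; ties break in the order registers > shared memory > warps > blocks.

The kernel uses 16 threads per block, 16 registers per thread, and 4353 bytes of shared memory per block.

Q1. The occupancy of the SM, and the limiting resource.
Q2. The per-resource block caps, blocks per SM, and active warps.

Answer: occupancy 21/32, limited by shared memory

registers: 256 blocks
shared memory: 21 blocks
warps: 32 blocks
blocks: 32 blocks

Answer: 21 blocks, 21 active warps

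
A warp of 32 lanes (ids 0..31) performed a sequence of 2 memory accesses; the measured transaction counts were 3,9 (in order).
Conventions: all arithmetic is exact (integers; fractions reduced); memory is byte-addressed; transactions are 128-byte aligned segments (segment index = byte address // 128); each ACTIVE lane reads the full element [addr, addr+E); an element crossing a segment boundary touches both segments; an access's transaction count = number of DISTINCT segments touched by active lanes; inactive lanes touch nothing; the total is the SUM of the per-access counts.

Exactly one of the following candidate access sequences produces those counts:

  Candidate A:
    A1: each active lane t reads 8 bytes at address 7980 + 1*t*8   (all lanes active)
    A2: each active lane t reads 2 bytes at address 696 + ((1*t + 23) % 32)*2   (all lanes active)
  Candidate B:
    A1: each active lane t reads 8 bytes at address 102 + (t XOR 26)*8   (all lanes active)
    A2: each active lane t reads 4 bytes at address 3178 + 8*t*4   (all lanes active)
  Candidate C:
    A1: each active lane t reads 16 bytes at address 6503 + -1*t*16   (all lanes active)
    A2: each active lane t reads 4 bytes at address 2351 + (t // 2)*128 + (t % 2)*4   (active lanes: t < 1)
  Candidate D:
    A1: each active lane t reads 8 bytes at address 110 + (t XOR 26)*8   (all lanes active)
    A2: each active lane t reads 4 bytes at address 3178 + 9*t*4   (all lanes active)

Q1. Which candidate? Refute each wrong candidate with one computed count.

A: A2 gives 1 transaction, not 9
C: A1 gives 5 transactions, not 3
D: A2 gives 10 transactions, not 9
B: all counts match (3,9)

Answer: B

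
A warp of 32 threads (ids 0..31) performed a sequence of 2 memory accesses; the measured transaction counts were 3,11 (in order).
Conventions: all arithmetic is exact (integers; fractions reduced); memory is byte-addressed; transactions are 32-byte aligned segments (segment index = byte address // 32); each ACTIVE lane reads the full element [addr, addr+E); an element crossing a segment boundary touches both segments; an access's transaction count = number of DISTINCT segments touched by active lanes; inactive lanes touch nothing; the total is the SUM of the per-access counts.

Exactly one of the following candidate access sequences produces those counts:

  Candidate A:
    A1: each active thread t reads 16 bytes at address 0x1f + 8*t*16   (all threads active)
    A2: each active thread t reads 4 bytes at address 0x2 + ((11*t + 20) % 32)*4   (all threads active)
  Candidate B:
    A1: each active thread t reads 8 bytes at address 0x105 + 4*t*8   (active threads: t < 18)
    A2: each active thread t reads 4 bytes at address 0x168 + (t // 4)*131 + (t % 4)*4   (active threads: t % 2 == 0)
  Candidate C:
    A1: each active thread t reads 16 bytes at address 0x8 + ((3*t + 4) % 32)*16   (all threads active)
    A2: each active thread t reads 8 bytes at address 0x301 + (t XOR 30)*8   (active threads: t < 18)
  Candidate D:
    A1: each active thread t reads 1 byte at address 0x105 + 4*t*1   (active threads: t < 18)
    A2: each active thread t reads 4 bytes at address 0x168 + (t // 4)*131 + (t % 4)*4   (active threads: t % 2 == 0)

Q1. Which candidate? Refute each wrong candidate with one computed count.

A: A1 gives 64 transactions, not 3
B: A1 gives 18 transactions, not 3
C: A1 gives 17 transactions, not 3
D: all counts match (3,11)

Answer: D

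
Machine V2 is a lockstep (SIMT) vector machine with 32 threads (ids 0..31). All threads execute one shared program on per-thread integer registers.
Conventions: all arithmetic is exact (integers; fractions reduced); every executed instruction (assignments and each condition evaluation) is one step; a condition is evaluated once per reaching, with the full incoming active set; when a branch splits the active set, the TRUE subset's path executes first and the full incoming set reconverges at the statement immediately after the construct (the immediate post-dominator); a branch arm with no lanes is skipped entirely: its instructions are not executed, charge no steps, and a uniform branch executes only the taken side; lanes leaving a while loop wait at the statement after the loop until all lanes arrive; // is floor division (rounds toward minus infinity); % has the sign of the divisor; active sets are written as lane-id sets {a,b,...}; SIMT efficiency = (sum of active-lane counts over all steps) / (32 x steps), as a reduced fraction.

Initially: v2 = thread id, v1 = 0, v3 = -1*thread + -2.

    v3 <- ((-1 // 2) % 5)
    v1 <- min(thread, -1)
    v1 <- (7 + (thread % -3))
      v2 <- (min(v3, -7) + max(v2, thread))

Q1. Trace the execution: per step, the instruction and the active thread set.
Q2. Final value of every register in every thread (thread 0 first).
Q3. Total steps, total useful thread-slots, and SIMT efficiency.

step 0: v3 <- ((-1 // 2) % 5)        {0,1,2,3,4,5,6,7,8,9,10,11,12,13,14,15,16,17,18,19,20,21,22,23,24,25,26,27,28,29,30,31}
step 1: v1 <- min(thread, -1)        {0,1,2,3,4,5,6,7,8,9,10,11,12,13,14,15,16,17,18,19,20,21,22,23,24,25,26,27,28,29,30,31}
step 2: v1 <- (7 + (thread % -3))    {0,1,2,3,4,5,6,7,8,9,10,11,12,13,14,15,16,17,18,19,20,21,22,23,24,25,26,27,28,29,30,31}
step 3: v2 <- (min(v3, -7) + max(v2, thread)) {0,1,2,3,4,5,6,7,8,9,10,11,12,13,14,15,16,17,18,19,20,21,22,23,24,25,26,27,28,29,30,31}

Answer: 4 steps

v2: -7,-6,-5,-4,-3,-2,-1,0,1,2,3,4,5,6,7,8,9,10,11,12,13,14,15,16,17,18,19,20,21,22,23,24
v1: 7,5,6,7,5,6,7,5,6,7,5,6,7,5,6,7,5,6,7,5,6,7,5,6,7,5,6,7,5,6,7,5
v3: 4,4,4,4,4,4,4,4,4,4,4,4,4,4,4,4,4,4,4,4,4,4,4,4,4,4,4,4,4,4,4,4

steps = 4; useful = 128; efficiency = 128/128 = 1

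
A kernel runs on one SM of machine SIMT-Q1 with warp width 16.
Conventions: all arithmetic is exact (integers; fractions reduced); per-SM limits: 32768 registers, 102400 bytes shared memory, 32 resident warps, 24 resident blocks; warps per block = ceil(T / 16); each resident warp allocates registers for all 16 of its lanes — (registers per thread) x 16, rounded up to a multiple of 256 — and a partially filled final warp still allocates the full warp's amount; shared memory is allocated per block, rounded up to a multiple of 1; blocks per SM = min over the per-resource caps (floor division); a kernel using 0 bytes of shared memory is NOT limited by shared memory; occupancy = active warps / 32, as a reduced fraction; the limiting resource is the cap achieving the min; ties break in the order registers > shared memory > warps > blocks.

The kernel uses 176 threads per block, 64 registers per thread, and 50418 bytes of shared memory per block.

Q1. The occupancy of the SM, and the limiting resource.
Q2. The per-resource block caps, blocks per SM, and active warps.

Answer: occupancy 11/16, limited by registers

registers: 2 blocks
shared memory: 2 blocks
warps: 2 blocks
blocks: 24 blocks

Answer: 2 blocks, 22 active warps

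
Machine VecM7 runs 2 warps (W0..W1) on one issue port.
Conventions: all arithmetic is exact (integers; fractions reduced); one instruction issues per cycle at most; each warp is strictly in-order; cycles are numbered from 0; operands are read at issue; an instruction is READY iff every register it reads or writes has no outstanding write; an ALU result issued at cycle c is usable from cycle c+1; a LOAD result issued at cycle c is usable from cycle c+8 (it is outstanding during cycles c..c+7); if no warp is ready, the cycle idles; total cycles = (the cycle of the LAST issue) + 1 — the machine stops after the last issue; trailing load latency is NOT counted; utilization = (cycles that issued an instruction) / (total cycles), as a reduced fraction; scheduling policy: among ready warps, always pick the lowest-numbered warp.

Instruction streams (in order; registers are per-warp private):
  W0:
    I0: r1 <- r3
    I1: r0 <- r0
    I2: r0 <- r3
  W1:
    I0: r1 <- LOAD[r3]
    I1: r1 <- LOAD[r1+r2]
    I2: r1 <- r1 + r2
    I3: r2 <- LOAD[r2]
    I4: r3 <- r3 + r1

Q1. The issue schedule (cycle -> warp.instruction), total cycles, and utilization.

cycle 0: W0.I0
cycle 1: W0.I1
cycle 2: W0.I2
cycle 3: W1.I0
cycle 4: idle
cycle 5: idle
cycle 6: idle
cycle 7: idle
cycle 8: idle
cycle 9: idle
cycle 10: idle
cycle 11: W1.I1
cycle 12: idle
cycle 13: idle
cycle 14: idle
cycle 15: idle
cycle 16: idle
cycle 17: idle
cycle 18: idle
cycle 19: W1.I2
cycle 20: W1.I3
cycle 21: W1.I4

Answer: 22 cycles, utilization 4/11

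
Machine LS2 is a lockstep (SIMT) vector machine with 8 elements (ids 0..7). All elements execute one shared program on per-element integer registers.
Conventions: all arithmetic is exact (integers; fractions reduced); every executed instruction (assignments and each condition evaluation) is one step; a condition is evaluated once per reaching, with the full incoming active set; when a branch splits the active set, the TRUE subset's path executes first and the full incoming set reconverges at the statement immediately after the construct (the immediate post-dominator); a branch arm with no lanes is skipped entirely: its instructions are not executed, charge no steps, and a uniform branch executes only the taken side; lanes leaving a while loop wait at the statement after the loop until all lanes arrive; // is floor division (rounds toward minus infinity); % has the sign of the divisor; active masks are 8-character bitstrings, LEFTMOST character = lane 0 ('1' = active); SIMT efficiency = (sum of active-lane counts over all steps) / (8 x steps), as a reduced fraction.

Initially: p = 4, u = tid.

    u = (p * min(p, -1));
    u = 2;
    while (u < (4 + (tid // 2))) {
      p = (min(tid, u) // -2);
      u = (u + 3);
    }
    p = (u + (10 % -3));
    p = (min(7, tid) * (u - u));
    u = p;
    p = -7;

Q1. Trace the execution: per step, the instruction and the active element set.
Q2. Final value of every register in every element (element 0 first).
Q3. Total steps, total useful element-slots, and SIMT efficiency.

step 0: u <- (p * min(p, -1))        11111111
step 1: u <- 2                       11111111
step 2: eval (u < (4 + (tid // 2)))  11111111
step 3: p <- (min(tid, u) // -2)     11111111
step 4: u <- (u + 3)                 11111111
step 5: eval (u < (4 + (tid // 2)))  11111111
step 6: p <- (min(tid, u) // -2)     00001111
step 7: u <- (u + 3)                 00001111
step 8: eval (u < (4 + (tid // 2)))  00001111
step 9: p <- (u + (10 % -3))         11111111
step 10: p <- (min(7, tid) * (u - u)) 11111111
step 11: u <- p                       11111111
step 12: p <- -7                      11111111

Answer: 13 steps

p: -7,-7,-7,-7,-7,-7,-7,-7
u: 0,0,0,0,0,0,0,0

steps = 13; useful = 92; efficiency = 92/104 = 23/26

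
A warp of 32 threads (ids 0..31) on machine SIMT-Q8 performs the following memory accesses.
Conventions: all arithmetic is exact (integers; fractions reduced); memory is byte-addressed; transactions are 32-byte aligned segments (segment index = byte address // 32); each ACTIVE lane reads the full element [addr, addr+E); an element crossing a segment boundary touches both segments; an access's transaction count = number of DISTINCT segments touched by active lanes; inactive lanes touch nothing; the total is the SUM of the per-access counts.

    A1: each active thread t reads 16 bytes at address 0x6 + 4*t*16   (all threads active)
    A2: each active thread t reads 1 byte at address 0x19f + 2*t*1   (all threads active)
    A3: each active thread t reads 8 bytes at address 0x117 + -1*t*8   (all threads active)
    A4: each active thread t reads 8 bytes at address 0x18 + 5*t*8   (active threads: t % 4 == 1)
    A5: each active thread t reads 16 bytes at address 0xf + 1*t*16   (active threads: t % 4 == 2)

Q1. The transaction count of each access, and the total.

A1: 32 transactions
A2: 3 transactions
A3: 9 transactions
A4: 8 transactions
A5: 8 transactions

Answer: 32,3,9,8,8; total 60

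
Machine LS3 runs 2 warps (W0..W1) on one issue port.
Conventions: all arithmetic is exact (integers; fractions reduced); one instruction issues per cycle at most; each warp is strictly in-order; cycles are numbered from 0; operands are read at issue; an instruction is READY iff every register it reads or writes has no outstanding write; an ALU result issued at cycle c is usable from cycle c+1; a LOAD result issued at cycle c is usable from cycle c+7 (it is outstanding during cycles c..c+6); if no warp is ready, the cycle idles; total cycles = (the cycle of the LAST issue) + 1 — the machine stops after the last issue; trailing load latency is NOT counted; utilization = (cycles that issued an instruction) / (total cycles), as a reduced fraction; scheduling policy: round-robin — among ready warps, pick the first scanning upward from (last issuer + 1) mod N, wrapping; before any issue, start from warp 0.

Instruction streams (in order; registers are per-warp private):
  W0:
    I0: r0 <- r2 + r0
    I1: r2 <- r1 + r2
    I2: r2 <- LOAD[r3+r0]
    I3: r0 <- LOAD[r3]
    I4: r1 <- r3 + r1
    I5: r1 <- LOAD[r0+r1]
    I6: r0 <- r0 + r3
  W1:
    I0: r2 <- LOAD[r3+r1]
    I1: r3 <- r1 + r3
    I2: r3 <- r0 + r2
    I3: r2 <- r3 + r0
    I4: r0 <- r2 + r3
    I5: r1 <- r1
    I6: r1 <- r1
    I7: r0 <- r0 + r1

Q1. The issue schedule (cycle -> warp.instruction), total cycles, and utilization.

cycle 0: W0.I0
cycle 1: W1.I0
cycle 2: W0.I1
cycle 3: W1.I1
cycle 4: W0.I2
cycle 5: W0.I3
cycle 6: W0.I4
cycle 7: idle
cycle 8: W1.I2
cycle 9: W1.I3
cycle 10: W1.I4
cycle 11: W1.I5
cycle 12: W0.I5
cycle 13: W1.I6
cycle 14: W0.I6
cycle 15: W1.I7

Answer: 16 cycles, utilization 15/16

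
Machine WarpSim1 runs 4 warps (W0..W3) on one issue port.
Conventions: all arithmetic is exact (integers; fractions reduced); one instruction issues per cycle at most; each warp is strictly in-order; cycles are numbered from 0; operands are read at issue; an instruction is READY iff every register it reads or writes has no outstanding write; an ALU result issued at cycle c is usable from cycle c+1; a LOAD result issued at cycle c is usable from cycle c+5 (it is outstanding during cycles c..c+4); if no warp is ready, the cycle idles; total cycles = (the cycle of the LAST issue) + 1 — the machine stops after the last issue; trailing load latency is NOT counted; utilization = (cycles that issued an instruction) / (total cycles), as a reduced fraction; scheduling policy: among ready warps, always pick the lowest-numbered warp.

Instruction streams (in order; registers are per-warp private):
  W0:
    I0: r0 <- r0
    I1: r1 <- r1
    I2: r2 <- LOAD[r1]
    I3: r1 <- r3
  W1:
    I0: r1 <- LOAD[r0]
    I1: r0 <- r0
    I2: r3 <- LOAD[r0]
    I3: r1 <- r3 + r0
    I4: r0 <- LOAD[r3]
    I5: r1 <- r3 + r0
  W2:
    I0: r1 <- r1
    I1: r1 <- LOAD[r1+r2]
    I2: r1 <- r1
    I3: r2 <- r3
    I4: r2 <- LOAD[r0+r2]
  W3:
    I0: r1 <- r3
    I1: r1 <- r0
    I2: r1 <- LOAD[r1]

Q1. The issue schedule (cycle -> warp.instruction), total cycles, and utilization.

cycle 0: W0.I0
cycle 1: W0.I1
cycle 2: W0.I2
cycle 3: W0.I3
cycle 4: W1.I0
cycle 5: W1.I1
cycle 6: W1.I2
cycle 7: W2.I0
cycle 8: W2.I1
cycle 9: W3.I0
cycle 10: W3.I1
cycle 11: W1.I3
cycle 12: W1.I4
cycle 13: W2.I2
cycle 14: W2.I3
cycle 15: W2.I4
cycle 16: W3.I2
cycle 17: W1.I5

Answer: 18 cycles, utilization 1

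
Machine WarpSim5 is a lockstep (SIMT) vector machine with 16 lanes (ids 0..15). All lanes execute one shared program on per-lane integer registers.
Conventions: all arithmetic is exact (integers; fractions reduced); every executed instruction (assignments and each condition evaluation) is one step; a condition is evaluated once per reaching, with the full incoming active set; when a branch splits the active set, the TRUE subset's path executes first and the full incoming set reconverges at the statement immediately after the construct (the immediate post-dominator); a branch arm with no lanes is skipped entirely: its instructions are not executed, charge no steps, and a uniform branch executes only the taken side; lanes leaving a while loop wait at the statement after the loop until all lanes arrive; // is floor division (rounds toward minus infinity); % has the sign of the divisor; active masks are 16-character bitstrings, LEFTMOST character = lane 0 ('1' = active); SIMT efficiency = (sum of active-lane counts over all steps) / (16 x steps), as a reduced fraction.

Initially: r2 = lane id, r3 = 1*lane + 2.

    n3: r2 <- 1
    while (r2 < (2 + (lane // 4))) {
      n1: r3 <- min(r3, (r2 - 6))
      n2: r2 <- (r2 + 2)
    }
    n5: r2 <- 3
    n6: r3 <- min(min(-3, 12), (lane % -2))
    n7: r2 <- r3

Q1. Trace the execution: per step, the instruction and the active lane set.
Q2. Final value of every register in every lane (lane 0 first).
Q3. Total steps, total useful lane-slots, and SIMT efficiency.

step 0: r2 <- 1                      1111111111111111
step 1: eval (r2 < (2 + (lane // 4))) 1111111111111111
step 2: r3 <- min(r3, (r2 - 6))      1111111111111111
step 3: r2 <- (r2 + 2)               1111111111111111
step 4: eval (r2 < (2 + (lane // 4))) 1111111111111111
step 5: r3 <- min(r3, (r2 - 6))      0000000011111111
step 6: r2 <- (r2 + 2)               0000000011111111
step 7: eval (r2 < (2 + (lane // 4))) 0000000011111111
step 8: r2 <- 3                      1111111111111111
step 9: r3 <- min(min(-3, 12), (lane % -2)) 1111111111111111
step 10: r2 <- r3                     1111111111111111

Answer: 11 steps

r2: -3,-3,-3,-3,-3,-3,-3,-3,-3,-3,-3,-3,-3,-3,-3,-3
r3: -3,-3,-3,-3,-3,-3,-3,-3,-3,-3,-3,-3,-3,-3,-3,-3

steps = 11; useful = 152; efficiency = 152/176 = 19/22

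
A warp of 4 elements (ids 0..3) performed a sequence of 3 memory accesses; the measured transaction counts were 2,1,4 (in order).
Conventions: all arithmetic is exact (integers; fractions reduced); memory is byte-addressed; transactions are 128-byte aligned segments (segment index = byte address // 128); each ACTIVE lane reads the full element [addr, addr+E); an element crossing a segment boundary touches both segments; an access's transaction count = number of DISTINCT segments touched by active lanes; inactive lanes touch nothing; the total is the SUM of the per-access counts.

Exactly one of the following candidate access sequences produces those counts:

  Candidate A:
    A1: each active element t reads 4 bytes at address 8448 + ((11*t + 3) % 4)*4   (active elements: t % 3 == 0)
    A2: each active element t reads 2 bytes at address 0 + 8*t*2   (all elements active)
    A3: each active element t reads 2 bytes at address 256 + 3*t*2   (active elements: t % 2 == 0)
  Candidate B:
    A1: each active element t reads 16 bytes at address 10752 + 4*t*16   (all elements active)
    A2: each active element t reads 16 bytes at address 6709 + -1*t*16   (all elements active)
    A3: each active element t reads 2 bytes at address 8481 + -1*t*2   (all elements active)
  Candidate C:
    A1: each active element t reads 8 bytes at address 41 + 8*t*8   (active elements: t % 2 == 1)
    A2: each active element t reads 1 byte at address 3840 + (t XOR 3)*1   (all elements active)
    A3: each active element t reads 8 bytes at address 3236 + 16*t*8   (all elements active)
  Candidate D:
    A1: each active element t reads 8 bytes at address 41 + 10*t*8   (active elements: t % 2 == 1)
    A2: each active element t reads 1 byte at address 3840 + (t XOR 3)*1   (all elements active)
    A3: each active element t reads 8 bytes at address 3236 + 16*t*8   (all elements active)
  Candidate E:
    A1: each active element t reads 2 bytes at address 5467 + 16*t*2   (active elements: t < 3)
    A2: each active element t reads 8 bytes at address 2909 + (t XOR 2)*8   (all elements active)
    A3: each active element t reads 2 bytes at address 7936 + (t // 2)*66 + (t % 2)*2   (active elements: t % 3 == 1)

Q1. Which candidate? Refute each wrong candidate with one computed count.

A: A1 gives 1 transaction, not 2
B: A3 gives 1 transaction, not 4
D: A1 gives 3 transactions, not 2
E: A3 gives 1 transaction, not 4
C: all counts match (2,1,4)

Answer: C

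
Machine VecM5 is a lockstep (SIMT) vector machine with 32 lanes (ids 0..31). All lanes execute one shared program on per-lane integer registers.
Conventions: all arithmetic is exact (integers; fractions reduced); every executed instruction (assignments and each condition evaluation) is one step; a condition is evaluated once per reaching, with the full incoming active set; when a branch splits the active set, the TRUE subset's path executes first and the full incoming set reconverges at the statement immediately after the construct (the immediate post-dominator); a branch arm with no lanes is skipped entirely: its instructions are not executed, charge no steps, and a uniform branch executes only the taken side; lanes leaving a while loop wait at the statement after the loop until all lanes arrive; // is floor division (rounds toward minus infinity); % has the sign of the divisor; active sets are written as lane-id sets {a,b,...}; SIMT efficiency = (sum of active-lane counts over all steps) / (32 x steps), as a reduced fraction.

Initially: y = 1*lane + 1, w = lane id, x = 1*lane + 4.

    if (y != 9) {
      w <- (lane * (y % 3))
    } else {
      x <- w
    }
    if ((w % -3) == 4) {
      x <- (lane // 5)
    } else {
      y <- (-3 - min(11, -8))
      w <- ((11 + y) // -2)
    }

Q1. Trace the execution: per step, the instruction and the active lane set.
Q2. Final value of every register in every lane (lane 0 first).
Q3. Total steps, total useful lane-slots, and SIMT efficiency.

step 0: eval (y != 9)                {0,1,2,3,4,5,6,7,8,9,10,11,12,13,14,15,16,17,18,19,20,21,22,23,24,25,26,27,28,29,30,31}
step 1: w <- (lane * (y % 3))        {0,1,2,3,4,5,6,7,9,10,11,12,13,14,15,16,17,18,19,20,21,22,23,24,25,26,27,28,29,30,31}
step 2: x <- w                       {8}
step 3: eval ((w % -3) == 4)         {0,1,2,3,4,5,6,7,8,9,10,11,12,13,14,15,16,17,18,19,20,21,22,23,24,25,26,27,28,29,30,31}
step 4: y <- (-3 - min(11, -8))      {0,1,2,3,4,5,6,7,8,9,10,11,12,13,14,15,16,17,18,19,20,21,22,23,24,25,26,27,28,29,30,31}
step 5: w <- ((11 + y) // -2)        {0,1,2,3,4,5,6,7,8,9,10,11,12,13,14,15,16,17,18,19,20,21,22,23,24,25,26,27,28,29,30,31}

Answer: 6 steps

y: 5,5,5,5,5,5,5,5,5,5,5,5,5,5,5,5,5,5,5,5,5,5,5,5,5,5,5,5,5,5,5,5
w: -8,-8,-8,-8,-8,-8,-8,-8,-8,-8,-8,-8,-8,-8,-8,-8,-8,-8,-8,-8,-8,-8,-8,-8,-8,-8,-8,-8,-8,-8,-8,-8
x: 4,5,6,7,8,9,10,11,8,13,14,15,16,17,18,19,20,21,22,23,24,25,26,27,28,29,30,31,32,33,34,35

steps = 6; useful = 160; efficiency = 160/192 = 5/6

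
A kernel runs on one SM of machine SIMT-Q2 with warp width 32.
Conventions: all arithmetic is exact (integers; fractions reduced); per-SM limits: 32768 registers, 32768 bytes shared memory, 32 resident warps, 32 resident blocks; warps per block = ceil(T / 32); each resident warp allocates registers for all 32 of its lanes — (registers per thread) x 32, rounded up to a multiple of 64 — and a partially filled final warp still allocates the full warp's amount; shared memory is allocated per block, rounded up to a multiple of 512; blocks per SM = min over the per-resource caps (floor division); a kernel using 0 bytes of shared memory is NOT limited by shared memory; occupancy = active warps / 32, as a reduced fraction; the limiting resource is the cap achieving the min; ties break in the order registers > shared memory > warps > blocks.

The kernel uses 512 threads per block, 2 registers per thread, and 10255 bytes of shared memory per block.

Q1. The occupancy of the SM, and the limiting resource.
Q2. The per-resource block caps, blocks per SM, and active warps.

Answer: occupancy 1, limited by warps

registers: 32 blocks
shared memory: 3 blocks
warps: 2 blocks
blocks: 32 blocks

Answer: 2 blocks, 32 active warps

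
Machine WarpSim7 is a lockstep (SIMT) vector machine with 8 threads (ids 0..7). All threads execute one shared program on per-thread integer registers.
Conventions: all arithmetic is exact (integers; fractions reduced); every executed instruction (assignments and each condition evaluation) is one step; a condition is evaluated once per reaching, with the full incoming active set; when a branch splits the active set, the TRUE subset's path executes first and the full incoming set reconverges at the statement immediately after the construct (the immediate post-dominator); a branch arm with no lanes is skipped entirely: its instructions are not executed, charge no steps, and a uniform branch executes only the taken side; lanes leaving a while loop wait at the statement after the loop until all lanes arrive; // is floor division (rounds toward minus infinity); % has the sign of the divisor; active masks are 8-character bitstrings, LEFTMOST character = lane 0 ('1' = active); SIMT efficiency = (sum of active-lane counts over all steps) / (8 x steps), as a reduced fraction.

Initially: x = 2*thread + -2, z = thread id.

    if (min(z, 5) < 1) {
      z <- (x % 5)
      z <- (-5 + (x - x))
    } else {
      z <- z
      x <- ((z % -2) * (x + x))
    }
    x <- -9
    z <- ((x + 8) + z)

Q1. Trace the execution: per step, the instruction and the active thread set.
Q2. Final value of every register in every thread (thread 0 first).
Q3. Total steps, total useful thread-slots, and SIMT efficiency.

step 0: eval (min(z, 5) < 1)         11111111
step 1: z <- (x % 5)                 10000000
step 2: z <- (-5 + (x - x))          10000000
step 3: z <- z                       01111111
step 4: x <- ((z % -2) * (x + x))    01111111
step 5: x <- -9                      11111111
step 6: z <- ((x + 8) + z)           11111111

Answer: 7 steps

x: -9,-9,-9,-9,-9,-9,-9,-9
z: -6,0,1,2,3,4,5,6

steps = 7; useful = 40; efficiency = 40/56 = 5/7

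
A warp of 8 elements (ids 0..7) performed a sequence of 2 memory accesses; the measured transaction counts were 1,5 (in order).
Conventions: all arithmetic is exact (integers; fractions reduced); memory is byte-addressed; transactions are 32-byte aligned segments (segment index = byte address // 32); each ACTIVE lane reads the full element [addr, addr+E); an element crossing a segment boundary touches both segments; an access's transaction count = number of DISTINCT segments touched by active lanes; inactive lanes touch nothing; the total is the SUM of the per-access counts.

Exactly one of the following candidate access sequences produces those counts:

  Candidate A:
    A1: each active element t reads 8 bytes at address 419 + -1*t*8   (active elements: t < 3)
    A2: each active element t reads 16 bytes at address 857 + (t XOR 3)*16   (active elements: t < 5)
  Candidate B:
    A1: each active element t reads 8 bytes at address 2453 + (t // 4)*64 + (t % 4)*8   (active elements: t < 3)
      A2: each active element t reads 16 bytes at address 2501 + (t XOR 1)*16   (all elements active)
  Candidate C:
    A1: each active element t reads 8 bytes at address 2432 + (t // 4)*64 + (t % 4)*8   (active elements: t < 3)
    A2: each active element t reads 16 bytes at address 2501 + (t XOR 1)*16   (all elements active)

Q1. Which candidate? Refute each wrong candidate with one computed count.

A: A1 gives 2 transactions, not 1
B: A1 gives 2 transactions, not 1
C: all counts match (1,5)

Answer: C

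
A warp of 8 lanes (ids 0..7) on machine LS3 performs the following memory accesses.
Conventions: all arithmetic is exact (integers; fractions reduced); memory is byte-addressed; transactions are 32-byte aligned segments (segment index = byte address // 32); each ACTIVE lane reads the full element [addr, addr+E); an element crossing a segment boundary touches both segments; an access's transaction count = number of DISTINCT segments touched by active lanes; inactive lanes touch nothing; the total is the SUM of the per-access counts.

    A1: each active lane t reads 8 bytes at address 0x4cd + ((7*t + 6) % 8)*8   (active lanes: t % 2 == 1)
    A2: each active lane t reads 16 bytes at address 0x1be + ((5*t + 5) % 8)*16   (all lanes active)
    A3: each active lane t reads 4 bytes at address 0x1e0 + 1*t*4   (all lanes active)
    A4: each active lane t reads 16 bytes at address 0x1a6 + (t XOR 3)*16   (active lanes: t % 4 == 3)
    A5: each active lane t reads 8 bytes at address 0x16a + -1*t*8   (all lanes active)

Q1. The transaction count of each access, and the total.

A1: 3 transactions
A2: 5 transactions
A3: 1 transaction
A4: 2 transactions
A5: 3 transactions

Answer: 3,5,1,2,3; total 14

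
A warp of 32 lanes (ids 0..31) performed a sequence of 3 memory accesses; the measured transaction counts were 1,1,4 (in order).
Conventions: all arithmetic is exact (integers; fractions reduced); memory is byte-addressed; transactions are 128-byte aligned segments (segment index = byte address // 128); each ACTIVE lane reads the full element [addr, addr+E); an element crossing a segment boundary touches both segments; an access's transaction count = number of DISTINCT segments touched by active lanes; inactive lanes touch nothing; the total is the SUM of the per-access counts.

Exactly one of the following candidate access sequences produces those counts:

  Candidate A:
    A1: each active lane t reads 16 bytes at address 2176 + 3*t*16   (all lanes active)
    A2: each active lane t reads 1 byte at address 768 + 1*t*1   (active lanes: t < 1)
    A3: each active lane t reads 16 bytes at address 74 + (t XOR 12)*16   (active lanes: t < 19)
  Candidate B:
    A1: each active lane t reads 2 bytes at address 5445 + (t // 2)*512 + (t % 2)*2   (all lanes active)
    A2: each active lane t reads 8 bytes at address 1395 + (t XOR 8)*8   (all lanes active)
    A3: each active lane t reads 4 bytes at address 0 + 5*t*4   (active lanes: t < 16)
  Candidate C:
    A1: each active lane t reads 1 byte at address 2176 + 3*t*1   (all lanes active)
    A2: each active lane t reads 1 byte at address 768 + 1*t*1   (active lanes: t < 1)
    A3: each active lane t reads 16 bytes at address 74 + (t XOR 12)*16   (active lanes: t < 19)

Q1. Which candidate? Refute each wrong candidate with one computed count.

A: A1 gives 12 transactions, not 1
B: A1 gives 16 transactions, not 1
C: all counts match (1,1,4)

Answer: C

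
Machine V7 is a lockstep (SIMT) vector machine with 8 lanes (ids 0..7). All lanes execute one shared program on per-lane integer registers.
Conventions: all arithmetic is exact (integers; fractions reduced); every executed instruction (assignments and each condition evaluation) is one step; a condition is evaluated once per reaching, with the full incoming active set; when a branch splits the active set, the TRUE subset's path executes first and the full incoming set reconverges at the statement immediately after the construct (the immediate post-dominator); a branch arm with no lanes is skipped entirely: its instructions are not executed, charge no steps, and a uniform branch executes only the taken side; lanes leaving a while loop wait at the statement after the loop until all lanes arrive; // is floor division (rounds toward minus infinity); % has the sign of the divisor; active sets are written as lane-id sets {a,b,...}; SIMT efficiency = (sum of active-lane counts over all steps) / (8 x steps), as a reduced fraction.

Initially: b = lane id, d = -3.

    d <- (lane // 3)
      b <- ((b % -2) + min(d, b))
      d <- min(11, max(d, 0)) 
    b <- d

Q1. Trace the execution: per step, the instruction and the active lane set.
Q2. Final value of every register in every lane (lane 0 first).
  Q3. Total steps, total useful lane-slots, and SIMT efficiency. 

step 0: d <- (lane // 3)             {0,1,2,3,4,5,6,7}
step 1: b <- ((b % -2) + min(d, b))  {0,1,2,3,4,5,6,7}
step 2: d <- min(11, max(d, 0))      {0,1,2,3,4,5,6,7}
step 3: b <- d                       {0,1,2,3,4,5,6,7}

Answer: 4 steps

b: 0,0,0,1,1,1,2,2
d: 0,0,0,1,1,1,2,2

steps = 4; useful = 32; efficiency = 32/32 = 1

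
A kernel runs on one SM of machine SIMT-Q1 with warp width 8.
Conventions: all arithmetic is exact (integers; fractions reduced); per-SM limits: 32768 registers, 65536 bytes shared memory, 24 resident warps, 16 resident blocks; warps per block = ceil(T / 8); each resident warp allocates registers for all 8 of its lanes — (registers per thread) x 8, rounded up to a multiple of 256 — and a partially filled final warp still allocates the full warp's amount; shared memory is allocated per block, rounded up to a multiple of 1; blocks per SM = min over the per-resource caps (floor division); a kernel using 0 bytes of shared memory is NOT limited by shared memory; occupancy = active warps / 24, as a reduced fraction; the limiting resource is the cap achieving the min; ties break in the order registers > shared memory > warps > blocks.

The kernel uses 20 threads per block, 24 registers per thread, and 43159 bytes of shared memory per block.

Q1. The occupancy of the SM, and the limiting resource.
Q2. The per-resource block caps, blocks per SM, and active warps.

Answer: occupancy 1/8, limited by shared memory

registers: 42 blocks
shared memory: 1 block
warps: 8 blocks
blocks: 16 blocks

Answer: 1 block, 3 active warps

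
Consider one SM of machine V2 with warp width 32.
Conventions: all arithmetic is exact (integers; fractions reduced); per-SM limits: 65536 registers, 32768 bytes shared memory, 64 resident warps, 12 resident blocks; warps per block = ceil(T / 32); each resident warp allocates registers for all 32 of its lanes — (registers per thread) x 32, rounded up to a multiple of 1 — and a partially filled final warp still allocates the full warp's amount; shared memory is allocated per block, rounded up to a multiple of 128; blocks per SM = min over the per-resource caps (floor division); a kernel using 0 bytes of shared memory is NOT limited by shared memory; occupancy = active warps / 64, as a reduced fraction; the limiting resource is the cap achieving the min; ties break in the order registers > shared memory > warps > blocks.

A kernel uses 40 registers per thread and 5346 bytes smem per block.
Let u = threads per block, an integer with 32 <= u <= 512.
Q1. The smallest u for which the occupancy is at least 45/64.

Answer: u = 225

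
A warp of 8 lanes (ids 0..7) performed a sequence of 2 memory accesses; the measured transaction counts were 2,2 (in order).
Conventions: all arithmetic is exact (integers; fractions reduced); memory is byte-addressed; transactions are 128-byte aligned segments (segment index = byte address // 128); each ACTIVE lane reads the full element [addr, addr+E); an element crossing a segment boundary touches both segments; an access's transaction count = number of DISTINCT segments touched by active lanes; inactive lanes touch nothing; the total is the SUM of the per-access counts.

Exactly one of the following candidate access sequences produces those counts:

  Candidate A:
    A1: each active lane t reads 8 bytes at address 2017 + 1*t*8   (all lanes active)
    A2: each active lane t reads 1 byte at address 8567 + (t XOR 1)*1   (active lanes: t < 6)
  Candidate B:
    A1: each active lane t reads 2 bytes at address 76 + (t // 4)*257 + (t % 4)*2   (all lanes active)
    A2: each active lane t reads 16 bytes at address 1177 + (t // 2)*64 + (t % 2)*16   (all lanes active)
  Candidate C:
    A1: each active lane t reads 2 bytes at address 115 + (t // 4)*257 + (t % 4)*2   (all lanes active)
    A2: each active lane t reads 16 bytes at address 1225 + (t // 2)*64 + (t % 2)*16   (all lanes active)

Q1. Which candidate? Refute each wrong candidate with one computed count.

A: A2 gives 1 transaction, not 2
C: A2 gives 3 transactions, not 2
B: all counts match (2,2)

Answer: B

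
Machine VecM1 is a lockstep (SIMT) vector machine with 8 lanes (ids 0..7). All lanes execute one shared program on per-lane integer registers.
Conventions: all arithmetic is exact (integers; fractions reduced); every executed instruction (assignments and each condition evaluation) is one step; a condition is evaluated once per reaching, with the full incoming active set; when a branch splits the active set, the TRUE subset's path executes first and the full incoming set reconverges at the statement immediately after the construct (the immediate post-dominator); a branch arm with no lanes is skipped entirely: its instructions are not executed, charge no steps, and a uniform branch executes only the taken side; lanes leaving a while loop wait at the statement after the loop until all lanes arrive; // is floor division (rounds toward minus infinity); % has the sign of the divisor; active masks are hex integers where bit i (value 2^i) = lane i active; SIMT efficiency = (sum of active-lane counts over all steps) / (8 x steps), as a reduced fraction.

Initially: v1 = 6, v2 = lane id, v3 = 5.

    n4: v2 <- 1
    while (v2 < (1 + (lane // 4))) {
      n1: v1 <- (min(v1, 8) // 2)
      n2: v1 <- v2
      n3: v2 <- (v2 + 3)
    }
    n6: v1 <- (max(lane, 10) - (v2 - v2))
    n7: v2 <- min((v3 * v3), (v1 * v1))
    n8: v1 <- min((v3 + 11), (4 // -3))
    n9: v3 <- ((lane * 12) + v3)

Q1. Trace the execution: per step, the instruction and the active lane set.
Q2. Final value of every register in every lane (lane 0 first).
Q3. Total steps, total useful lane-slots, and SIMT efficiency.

step 0: v2 <- 1                      0xff
step 1: eval (v2 < (1 + (lane // 4))) 0xff
step 2: v1 <- (min(v1, 8) // 2)      0xf0
step 3: v1 <- v2                     0xf0
step 4: v2 <- (v2 + 3)               0xf0
step 5: eval (v2 < (1 + (lane // 4))) 0xf0
step 6: v1 <- (max(lane, 10) - (v2 - v2)) 0xff
step 7: v2 <- min((v3 * v3), (v1 * v1)) 0xff
step 8: v1 <- min((v3 + 11), (4 // -3)) 0xff
step 9: v3 <- ((lane * 12) + v3)     0xff

Answer: 10 steps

v1: -2,-2,-2,-2,-2,-2,-2,-2
v2: 25,25,25,25,25,25,25,25
v3: 5,17,29,41,53,65,77,89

steps = 10; useful = 64; efficiency = 64/80 = 4/5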